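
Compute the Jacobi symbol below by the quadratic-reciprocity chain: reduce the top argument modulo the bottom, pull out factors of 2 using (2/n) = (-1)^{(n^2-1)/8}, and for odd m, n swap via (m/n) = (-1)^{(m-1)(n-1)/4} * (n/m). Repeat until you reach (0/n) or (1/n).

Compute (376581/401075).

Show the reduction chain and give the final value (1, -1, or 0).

reciprocity: (376581/401075) = +1·(401075/376581) since 376581 mod 4 = 1, 401075 mod 4 = 3; sign now +1
(401075/376581) = (24494/376581)   [reduce mod 376581]
24494 = 2^1·12247; (2/376581) = -1 since 376581 mod 8 = 5, so (24494/376581) = (-1)^1·(12247/376581); sign now -1
reciprocity: (12247/376581) = +1·(376581/12247) since 12247 mod 4 = 3, 376581 mod 4 = 1; sign now -1
(376581/12247) = (9171/12247)   [reduce mod 12247]
reciprocity: (9171/12247) = -1·(12247/9171) since 9171 mod 4 = 3, 12247 mod 4 = 3; sign now +1
(12247/9171) = (3076/9171)   [reduce mod 9171]
3076 = 2^2·769; (2/9171) = -1 since 9171 mod 8 = 3, so (3076/9171) = (-1)^2·(769/9171); sign now +1
reciprocity: (769/9171) = +1·(9171/769) since 769 mod 4 = 1, 9171 mod 4 = 3; sign now +1
(9171/769) = (712/769)   [reduce mod 769]
712 = 2^3·89; (2/769) = +1 since 769 mod 8 = 1, so (712/769) = (+1)^3·(89/769); sign now +1
reciprocity: (89/769) = +1·(769/89) since 89 mod 4 = 1, 769 mod 4 = 1; sign now +1
(769/89) = (57/89)   [reduce mod 89]
reciprocity: (57/89) = +1·(89/57) since 57 mod 4 = 1, 89 mod 4 = 1; sign now +1
(89/57) = (32/57)   [reduce mod 57]
32 = 2^5·1; (2/57) = +1 since 57 mod 8 = 1, so (32/57) = (+1)^5·(1/57); sign now +1
(1/57) = 1; final value = sign = +1

1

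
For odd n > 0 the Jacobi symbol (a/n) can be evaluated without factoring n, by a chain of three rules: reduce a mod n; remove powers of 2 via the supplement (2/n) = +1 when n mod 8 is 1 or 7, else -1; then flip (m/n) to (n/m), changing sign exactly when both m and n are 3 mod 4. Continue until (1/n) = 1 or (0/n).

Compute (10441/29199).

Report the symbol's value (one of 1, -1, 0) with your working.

reciprocity: (10441/29199) = +1·(29199/10441) since 10441 mod 4 = 1, 29199 mod 4 = 3; sign now +1
(29199/10441) = (8317/10441)   [reduce mod 10441]
reciprocity: (8317/10441) = +1·(10441/8317) since 8317 mod 4 = 1, 10441 mod 4 = 1; sign now +1
(10441/8317) = (2124/8317)   [reduce mod 8317]
2124 = 2^2·531; (2/8317) = -1 since 8317 mod 8 = 5, so (2124/8317) = (-1)^2·(531/8317); sign now +1
reciprocity: (531/8317) = +1·(8317/531) since 531 mod 4 = 3, 8317 mod 4 = 1; sign now +1
(8317/531) = (352/531)   [reduce mod 531]
352 = 2^5·11; (2/531) = -1 since 531 mod 8 = 3, so (352/531) = (-1)^5·(11/531); sign now -1
reciprocity: (11/531) = -1·(531/11) since 11 mod 4 = 3, 531 mod 4 = 3; sign now +1
(531/11) = (3/11)   [reduce mod 11]
reciprocity: (3/11) = -1·(11/3) since 3 mod 4 = 3, 11 mod 4 = 3; sign now -1
(11/3) = (2/3)   [reduce mod 3]
2 = 2^1·1; (2/3) = -1 since 3 mod 8 = 3, so (2/3) = (-1)^1·(1/3); sign now +1
(1/3) = 1; final value = sign = +1

1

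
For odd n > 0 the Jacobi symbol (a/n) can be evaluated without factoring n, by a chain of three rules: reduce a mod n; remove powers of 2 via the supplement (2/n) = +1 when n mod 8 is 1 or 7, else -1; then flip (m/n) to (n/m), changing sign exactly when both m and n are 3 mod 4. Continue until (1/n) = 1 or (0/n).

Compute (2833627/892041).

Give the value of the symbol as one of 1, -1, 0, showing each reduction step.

(2833627/892041) = (157504/892041)   [reduce mod 892041]
157504 = 2^6·2461; (2/892041) = +1 since 892041 mod 8 = 1, so (157504/892041) = (+1)^6·(2461/892041); sign now +1
reciprocity: (2461/892041) = +1·(892041/2461) since 2461 mod 4 = 1, 892041 mod 4 = 1; sign now +1
(892041/2461) = (1159/2461)   [reduce mod 2461]
reciprocity: (1159/2461) = +1·(2461/1159) since 1159 mod 4 = 3, 2461 mod 4 = 1; sign now +1
(2461/1159) = (143/1159)   [reduce mod 1159]
reciprocity: (143/1159) = -1·(1159/143) since 143 mod 4 = 3, 1159 mod 4 = 3; sign now -1
(1159/143) = (15/143)   [reduce mod 143]
reciprocity: (15/143) = -1·(143/15) since 15 mod 4 = 3, 143 mod 4 = 3; sign now +1
(143/15) = (8/15)   [reduce mod 15]
8 = 2^3·1; (2/15) = +1 since 15 mod 8 = 7, so (8/15) = (+1)^3·(1/15); sign now +1
(1/15) = 1; final value = sign = +1

1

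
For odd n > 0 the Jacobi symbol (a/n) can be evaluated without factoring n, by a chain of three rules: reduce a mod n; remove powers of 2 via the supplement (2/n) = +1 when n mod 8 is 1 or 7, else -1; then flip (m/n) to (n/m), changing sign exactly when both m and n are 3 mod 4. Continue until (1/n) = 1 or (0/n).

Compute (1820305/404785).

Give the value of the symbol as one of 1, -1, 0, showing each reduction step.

(1820305/404785): 1820305 mod 404785 = 201165, so (1820305/404785) = (201165/404785)
flip (201165/404785) -> (404785/201165): both odd, 201165 mod 4 = 1, 404785 mod 4 = 1, so the flip contributes +1; sign now +1
(404785/201165): 404785 mod 201165 = 2455, so (404785/201165) = (2455/201165)
flip (2455/201165) -> (201165/2455): both odd, 2455 mod 4 = 3, 201165 mod 4 = 1, so the flip contributes +1; sign now +1
(201165/2455): 201165 mod 2455 = 2310, so (201165/2455) = (2310/2455)
factor out 2^1: 2310 = 2^1·1155; with 2455 mod 8 = 7, (2/2455) = +1; sign now +1; continue with (1155/2455)
flip (1155/2455) -> (2455/1155): both odd, 1155 mod 4 = 3, 2455 mod 4 = 3, so the flip contributes -1; sign now -1
(2455/1155): 2455 mod 1155 = 145, so (2455/1155) = (145/1155)
flip (145/1155) -> (1155/145): both odd, 145 mod 4 = 1, 1155 mod 4 = 3, so the flip contributes +1; sign now -1
(1155/145): 1155 mod 145 = 140, so (1155/145) = (140/145)
factor out 2^2: 140 = 2^2·35; with 145 mod 8 = 1, (2/145) = +1; sign now -1; continue with (35/145)
flip (35/145) -> (145/35): both odd, 35 mod 4 = 3, 145 mod 4 = 1, so the flip contributes +1; sign now -1
(145/35): 145 mod 35 = 5, so (145/35) = (5/35)
flip (5/35) -> (35/5): both odd, 5 mod 4 = 1, 35 mod 4 = 3, so the flip contributes +1; sign now -1
(35/5): 35 mod 5 = 0, so (35/5) = (0/5)
reached (0/5); gcd(a, n) > 1, so (0/5) = 0 and the symbol is 0

0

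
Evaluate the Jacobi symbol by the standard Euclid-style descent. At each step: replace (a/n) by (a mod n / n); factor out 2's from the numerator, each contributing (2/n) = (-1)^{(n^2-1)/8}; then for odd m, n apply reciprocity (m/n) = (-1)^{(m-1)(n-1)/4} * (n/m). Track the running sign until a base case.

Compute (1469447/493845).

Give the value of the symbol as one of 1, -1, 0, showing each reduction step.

1

(1469447/493845): 1469447 mod 493845 = 481757, so (1469447/493845) = (481757/493845)
flip (481757/493845) -> (493845/481757): both odd, 481757 mod 4 = 1, 493845 mod 4 = 1, so the flip contributes +1; sign now +1
(493845/481757): 493845 mod 481757 = 12088, so (493845/481757) = (12088/481757)
factor out 2^3: 12088 = 2^3·1511; with 481757 mod 8 = 5, (2/481757) = -1; sign now -1; continue with (1511/481757)
flip (1511/481757) -> (481757/1511): both odd, 1511 mod 4 = 3, 481757 mod 4 = 1, so the flip contributes +1; sign now -1
(481757/1511): 481757 mod 1511 = 1259, so (481757/1511) = (1259/1511)
flip (1259/1511) -> (1511/1259): both odd, 1259 mod 4 = 3, 1511 mod 4 = 3, so the flip contributes -1; sign now +1
(1511/1259): 1511 mod 1259 = 252, so (1511/1259) = (252/1259)
factor out 2^2: 252 = 2^2·63; with 1259 mod 8 = 3, (2/1259) = -1; sign now +1; continue with (63/1259)
flip (63/1259) -> (1259/63): both odd, 63 mod 4 = 3, 1259 mod 4 = 3, so the flip contributes -1; sign now -1
(1259/63): 1259 mod 63 = 62, so (1259/63) = (62/63)
factor out 2^1: 62 = 2^1·31; with 63 mod 8 = 7, (2/63) = +1; sign now -1; continue with (31/63)
flip (31/63) -> (63/31): both odd, 31 mod 4 = 3, 63 mod 4 = 3, so the flip contributes -1; sign now +1
(63/31): 63 mod 31 = 1, so (63/31) = (1/31)
reached (1/31) = 1, so the symbol is +1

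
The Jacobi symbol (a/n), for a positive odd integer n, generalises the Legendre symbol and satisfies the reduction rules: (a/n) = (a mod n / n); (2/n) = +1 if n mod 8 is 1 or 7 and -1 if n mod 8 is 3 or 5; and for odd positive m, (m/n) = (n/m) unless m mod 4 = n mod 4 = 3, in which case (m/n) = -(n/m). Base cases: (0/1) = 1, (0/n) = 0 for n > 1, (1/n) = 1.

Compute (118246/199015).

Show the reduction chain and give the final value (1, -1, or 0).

factor out 2^1: 118246 = 2^1·59123; with 199015 mod 8 = 7, (2/199015) = +1; sign now +1; continue with (59123/199015)
flip (59123/199015) -> (199015/59123): both odd, 59123 mod 4 = 3, 199015 mod 4 = 3, so the flip contributes -1; sign now -1
(199015/59123): 199015 mod 59123 = 21646, so (199015/59123) = (21646/59123)
factor out 2^1: 21646 = 2^1·10823; with 59123 mod 8 = 3, (2/59123) = -1; sign now +1; continue with (10823/59123)
flip (10823/59123) -> (59123/10823): both odd, 10823 mod 4 = 3, 59123 mod 4 = 3, so the flip contributes -1; sign now -1
(59123/10823): 59123 mod 10823 = 5008, so (59123/10823) = (5008/10823)
factor out 2^4: 5008 = 2^4·313; with 10823 mod 8 = 7, (2/10823) = +1; sign now -1; continue with (313/10823)
flip (313/10823) -> (10823/313): both odd, 313 mod 4 = 1, 10823 mod 4 = 3, so the flip contributes +1; sign now -1
(10823/313): 10823 mod 313 = 181, so (10823/313) = (181/313)
flip (181/313) -> (313/181): both odd, 181 mod 4 = 1, 313 mod 4 = 1, so the flip contributes +1; sign now -1
(313/181): 313 mod 181 = 132, so (313/181) = (132/181)
factor out 2^2: 132 = 2^2·33; with 181 mod 8 = 5, (2/181) = -1; sign now -1; continue with (33/181)
flip (33/181) -> (181/33): both odd, 33 mod 4 = 1, 181 mod 4 = 1, so the flip contributes +1; sign now -1
(181/33): 181 mod 33 = 16, so (181/33) = (16/33)
factor out 2^4: 16 = 2^4·1; with 33 mod 8 = 1, (2/33) = +1; sign now -1; continue with (1/33)
reached (1/33) = 1, so the symbol is -1

-1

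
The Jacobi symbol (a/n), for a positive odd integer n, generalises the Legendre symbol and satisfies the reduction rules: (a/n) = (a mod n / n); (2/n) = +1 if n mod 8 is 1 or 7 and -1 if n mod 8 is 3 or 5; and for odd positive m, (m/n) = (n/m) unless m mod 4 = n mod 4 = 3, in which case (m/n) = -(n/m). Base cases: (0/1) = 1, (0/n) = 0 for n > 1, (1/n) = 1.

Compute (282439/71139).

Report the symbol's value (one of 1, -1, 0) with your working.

1

(282439/71139) = (69022/71139)   [reduce mod 71139]
69022 = 2^1·34511; (2/71139) = -1 since 71139 mod 8 = 3, so (69022/71139) = (-1)^1·(34511/71139); sign now -1
reciprocity: (34511/71139) = -1·(71139/34511) since 34511 mod 4 = 3, 71139 mod 4 = 3; sign now +1
(71139/34511) = (2117/34511)   [reduce mod 34511]
reciprocity: (2117/34511) = +1·(34511/2117) since 2117 mod 4 = 1, 34511 mod 4 = 3; sign now +1
(34511/2117) = (639/2117)   [reduce mod 2117]
reciprocity: (639/2117) = +1·(2117/639) since 639 mod 4 = 3, 2117 mod 4 = 1; sign now +1
(2117/639) = (200/639)   [reduce mod 639]
200 = 2^3·25; (2/639) = +1 since 639 mod 8 = 7, so (200/639) = (+1)^3·(25/639); sign now +1
reciprocity: (25/639) = +1·(639/25) since 25 mod 4 = 1, 639 mod 4 = 3; sign now +1
(639/25) = (14/25)   [reduce mod 25]
14 = 2^1·7; (2/25) = +1 since 25 mod 8 = 1, so (14/25) = (+1)^1·(7/25); sign now +1
reciprocity: (7/25) = +1·(25/7) since 7 mod 4 = 3, 25 mod 4 = 1; sign now +1
(25/7) = (4/7)   [reduce mod 7]
4 = 2^2·1; (2/7) = +1 since 7 mod 8 = 7, so (4/7) = (+1)^2·(1/7); sign now +1
(1/7) = 1; final value = sign = +1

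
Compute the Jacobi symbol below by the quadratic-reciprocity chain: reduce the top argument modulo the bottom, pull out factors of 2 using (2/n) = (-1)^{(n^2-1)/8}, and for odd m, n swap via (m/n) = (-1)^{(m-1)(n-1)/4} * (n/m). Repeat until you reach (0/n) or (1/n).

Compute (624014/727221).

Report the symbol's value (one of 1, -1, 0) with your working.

factor out 2^1: 624014 = 2^1·312007; with 727221 mod 8 = 5, (2/727221) = -1; sign now -1; continue with (312007/727221)
flip (312007/727221) -> (727221/312007): both odd, 312007 mod 4 = 3, 727221 mod 4 = 1, so the flip contributes +1; sign now -1
(727221/312007): 727221 mod 312007 = 103207, so (727221/312007) = (103207/312007)
flip (103207/312007) -> (312007/103207): both odd, 103207 mod 4 = 3, 312007 mod 4 = 3, so the flip contributes -1; sign now +1
(312007/103207): 312007 mod 103207 = 2386, so (312007/103207) = (2386/103207)
factor out 2^1: 2386 = 2^1·1193; with 103207 mod 8 = 7, (2/103207) = +1; sign now +1; continue with (1193/103207)
flip (1193/103207) -> (103207/1193): both odd, 1193 mod 4 = 1, 103207 mod 4 = 3, so the flip contributes +1; sign now +1
(103207/1193): 103207 mod 1193 = 609, so (103207/1193) = (609/1193)
flip (609/1193) -> (1193/609): both odd, 609 mod 4 = 1, 1193 mod 4 = 1, so the flip contributes +1; sign now +1
(1193/609): 1193 mod 609 = 584, so (1193/609) = (584/609)
factor out 2^3: 584 = 2^3·73; with 609 mod 8 = 1, (2/609) = +1; sign now +1; continue with (73/609)
flip (73/609) -> (609/73): both odd, 73 mod 4 = 1, 609 mod 4 = 1, so the flip contributes +1; sign now +1
(609/73): 609 mod 73 = 25, so (609/73) = (25/73)
flip (25/73) -> (73/25): both odd, 25 mod 4 = 1, 73 mod 4 = 1, so the flip contributes +1; sign now +1
(73/25): 73 mod 25 = 23, so (73/25) = (23/25)
flip (23/25) -> (25/23): both odd, 23 mod 4 = 3, 25 mod 4 = 1, so the flip contributes +1; sign now +1
(25/23): 25 mod 23 = 2, so (25/23) = (2/23)
factor out 2^1: 2 = 2^1·1; with 23 mod 8 = 7, (2/23) = +1; sign now +1; continue with (1/23)
reached (1/23) = 1, so the symbol is +1

1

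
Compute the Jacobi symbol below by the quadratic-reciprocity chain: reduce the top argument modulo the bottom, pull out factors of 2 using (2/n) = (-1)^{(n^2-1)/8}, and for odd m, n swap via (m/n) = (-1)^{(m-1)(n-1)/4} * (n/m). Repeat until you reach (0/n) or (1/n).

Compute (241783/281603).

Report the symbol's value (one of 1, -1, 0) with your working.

-1

reciprocity: (241783/281603) = -1·(281603/241783) since 241783 mod 4 = 3, 281603 mod 4 = 3; sign now -1
(281603/241783) = (39820/241783)   [reduce mod 241783]
39820 = 2^2·9955; (2/241783) = +1 since 241783 mod 8 = 7, so (39820/241783) = (+1)^2·(9955/241783); sign now -1
reciprocity: (9955/241783) = -1·(241783/9955) since 9955 mod 4 = 3, 241783 mod 4 = 3; sign now +1
(241783/9955) = (2863/9955)   [reduce mod 9955]
reciprocity: (2863/9955) = -1·(9955/2863) since 2863 mod 4 = 3, 9955 mod 4 = 3; sign now -1
(9955/2863) = (1366/2863)   [reduce mod 2863]
1366 = 2^1·683; (2/2863) = +1 since 2863 mod 8 = 7, so (1366/2863) = (+1)^1·(683/2863); sign now -1
reciprocity: (683/2863) = -1·(2863/683) since 683 mod 4 = 3, 2863 mod 4 = 3; sign now +1
(2863/683) = (131/683)   [reduce mod 683]
reciprocity: (131/683) = -1·(683/131) since 131 mod 4 = 3, 683 mod 4 = 3; sign now -1
(683/131) = (28/131)   [reduce mod 131]
28 = 2^2·7; (2/131) = -1 since 131 mod 8 = 3, so (28/131) = (-1)^2·(7/131); sign now -1
reciprocity: (7/131) = -1·(131/7) since 7 mod 4 = 3, 131 mod 4 = 3; sign now +1
(131/7) = (5/7)   [reduce mod 7]
reciprocity: (5/7) = +1·(7/5) since 5 mod 4 = 1, 7 mod 4 = 3; sign now +1
(7/5) = (2/5)   [reduce mod 5]
2 = 2^1·1; (2/5) = -1 since 5 mod 8 = 5, so (2/5) = (-1)^1·(1/5); sign now -1
(1/5) = 1; final value = sign = -1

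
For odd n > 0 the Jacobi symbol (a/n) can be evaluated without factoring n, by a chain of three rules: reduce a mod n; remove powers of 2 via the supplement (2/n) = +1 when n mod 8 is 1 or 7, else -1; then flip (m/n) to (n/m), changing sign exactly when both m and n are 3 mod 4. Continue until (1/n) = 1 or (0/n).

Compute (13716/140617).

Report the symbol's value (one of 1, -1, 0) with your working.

-1

13716 = 2^2·3429; (2/140617) = +1 since 140617 mod 8 = 1, so (13716/140617) = (+1)^2·(3429/140617); sign now +1
reciprocity: (3429/140617) = +1·(140617/3429) since 3429 mod 4 = 1, 140617 mod 4 = 1; sign now +1
(140617/3429) = (28/3429)   [reduce mod 3429]
28 = 2^2·7; (2/3429) = -1 since 3429 mod 8 = 5, so (28/3429) = (-1)^2·(7/3429); sign now +1
reciprocity: (7/3429) = +1·(3429/7) since 7 mod 4 = 3, 3429 mod 4 = 1; sign now +1
(3429/7) = (6/7)   [reduce mod 7]
6 = 2^1·3; (2/7) = +1 since 7 mod 8 = 7, so (6/7) = (+1)^1·(3/7); sign now +1
reciprocity: (3/7) = -1·(7/3) since 3 mod 4 = 3, 7 mod 4 = 3; sign now -1
(7/3) = (1/3)   [reduce mod 3]
(1/3) = 1; final value = sign = -1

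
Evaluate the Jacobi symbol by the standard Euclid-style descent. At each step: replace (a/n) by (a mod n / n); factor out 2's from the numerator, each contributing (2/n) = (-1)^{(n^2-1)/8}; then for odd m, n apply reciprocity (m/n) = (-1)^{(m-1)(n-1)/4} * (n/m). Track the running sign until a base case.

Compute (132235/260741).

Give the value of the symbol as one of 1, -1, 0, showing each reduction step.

-1

flip (132235/260741) -> (260741/132235): both odd, 132235 mod 4 = 3, 260741 mod 4 = 1, so the flip contributes +1; sign now +1
(260741/132235): 260741 mod 132235 = 128506, so (260741/132235) = (128506/132235)
factor out 2^1: 128506 = 2^1·64253; with 132235 mod 8 = 3, (2/132235) = -1; sign now -1; continue with (64253/132235)
flip (64253/132235) -> (132235/64253): both odd, 64253 mod 4 = 1, 132235 mod 4 = 3, so the flip contributes +1; sign now -1
(132235/64253): 132235 mod 64253 = 3729, so (132235/64253) = (3729/64253)
flip (3729/64253) -> (64253/3729): both odd, 3729 mod 4 = 1, 64253 mod 4 = 1, so the flip contributes +1; sign now -1
(64253/3729): 64253 mod 3729 = 860, so (64253/3729) = (860/3729)
factor out 2^2: 860 = 2^2·215; with 3729 mod 8 = 1, (2/3729) = +1; sign now -1; continue with (215/3729)
flip (215/3729) -> (3729/215): both odd, 215 mod 4 = 3, 3729 mod 4 = 1, so the flip contributes +1; sign now -1
(3729/215): 3729 mod 215 = 74, so (3729/215) = (74/215)
factor out 2^1: 74 = 2^1·37; with 215 mod 8 = 7, (2/215) = +1; sign now -1; continue with (37/215)
flip (37/215) -> (215/37): both odd, 37 mod 4 = 1, 215 mod 4 = 3, so the flip contributes +1; sign now -1
(215/37): 215 mod 37 = 30, so (215/37) = (30/37)
factor out 2^1: 30 = 2^1·15; with 37 mod 8 = 5, (2/37) = -1; sign now +1; continue with (15/37)
flip (15/37) -> (37/15): both odd, 15 mod 4 = 3, 37 mod 4 = 1, so the flip contributes +1; sign now +1
(37/15): 37 mod 15 = 7, so (37/15) = (7/15)
flip (7/15) -> (15/7): both odd, 7 mod 4 = 3, 15 mod 4 = 3, so the flip contributes -1; sign now -1
(15/7): 15 mod 7 = 1, so (15/7) = (1/7)
reached (1/7) = 1, so the symbol is -1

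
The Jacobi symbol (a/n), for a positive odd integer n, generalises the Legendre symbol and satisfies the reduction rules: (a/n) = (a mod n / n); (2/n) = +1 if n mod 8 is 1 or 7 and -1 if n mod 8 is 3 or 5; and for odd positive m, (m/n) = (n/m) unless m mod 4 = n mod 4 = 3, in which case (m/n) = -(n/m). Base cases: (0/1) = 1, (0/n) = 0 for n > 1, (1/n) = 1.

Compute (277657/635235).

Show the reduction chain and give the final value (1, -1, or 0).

-1

reciprocity: (277657/635235) = +1·(635235/277657) since 277657 mod 4 = 1, 635235 mod 4 = 3; sign now +1
(635235/277657) = (79921/277657)   [reduce mod 277657]
reciprocity: (79921/277657) = +1·(277657/79921) since 79921 mod 4 = 1, 277657 mod 4 = 1; sign now +1
(277657/79921) = (37894/79921)   [reduce mod 79921]
37894 = 2^1·18947; (2/79921) = +1 since 79921 mod 8 = 1, so (37894/79921) = (+1)^1·(18947/79921); sign now +1
reciprocity: (18947/79921) = +1·(79921/18947) since 18947 mod 4 = 3, 79921 mod 4 = 1; sign now +1
(79921/18947) = (4133/18947)   [reduce mod 18947]
reciprocity: (4133/18947) = +1·(18947/4133) since 4133 mod 4 = 1, 18947 mod 4 = 3; sign now +1
(18947/4133) = (2415/4133)   [reduce mod 4133]
reciprocity: (2415/4133) = +1·(4133/2415) since 2415 mod 4 = 3, 4133 mod 4 = 1; sign now +1
(4133/2415) = (1718/2415)   [reduce mod 2415]
1718 = 2^1·859; (2/2415) = +1 since 2415 mod 8 = 7, so (1718/2415) = (+1)^1·(859/2415); sign now +1
reciprocity: (859/2415) = -1·(2415/859) since 859 mod 4 = 3, 2415 mod 4 = 3; sign now -1
(2415/859) = (697/859)   [reduce mod 859]
reciprocity: (697/859) = +1·(859/697) since 697 mod 4 = 1, 859 mod 4 = 3; sign now -1
(859/697) = (162/697)   [reduce mod 697]
162 = 2^1·81; (2/697) = +1 since 697 mod 8 = 1, so (162/697) = (+1)^1·(81/697); sign now -1
reciprocity: (81/697) = +1·(697/81) since 81 mod 4 = 1, 697 mod 4 = 1; sign now -1
(697/81) = (49/81)   [reduce mod 81]
reciprocity: (49/81) = +1·(81/49) since 49 mod 4 = 1, 81 mod 4 = 1; sign now -1
(81/49) = (32/49)   [reduce mod 49]
32 = 2^5·1; (2/49) = +1 since 49 mod 8 = 1, so (32/49) = (+1)^5·(1/49); sign now -1
(1/49) = 1; final value = sign = -1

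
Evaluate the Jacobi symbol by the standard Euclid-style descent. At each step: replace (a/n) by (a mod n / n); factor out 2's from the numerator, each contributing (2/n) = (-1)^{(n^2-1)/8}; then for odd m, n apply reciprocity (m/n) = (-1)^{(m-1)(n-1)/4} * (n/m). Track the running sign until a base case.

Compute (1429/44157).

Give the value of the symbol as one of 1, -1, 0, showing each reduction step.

flip (1429/44157) -> (44157/1429): both odd, 1429 mod 4 = 1, 44157 mod 4 = 1, so the flip contributes +1; sign now +1
(44157/1429): 44157 mod 1429 = 1287, so (44157/1429) = (1287/1429)
flip (1287/1429) -> (1429/1287): both odd, 1287 mod 4 = 3, 1429 mod 4 = 1, so the flip contributes +1; sign now +1
(1429/1287): 1429 mod 1287 = 142, so (1429/1287) = (142/1287)
factor out 2^1: 142 = 2^1·71; with 1287 mod 8 = 7, (2/1287) = +1; sign now +1; continue with (71/1287)
flip (71/1287) -> (1287/71): both odd, 71 mod 4 = 3, 1287 mod 4 = 3, so the flip contributes -1; sign now -1
(1287/71): 1287 mod 71 = 9, so (1287/71) = (9/71)
flip (9/71) -> (71/9): both odd, 9 mod 4 = 1, 71 mod 4 = 3, so the flip contributes +1; sign now -1
(71/9): 71 mod 9 = 8, so (71/9) = (8/9)
factor out 2^3: 8 = 2^3·1; with 9 mod 8 = 1, (2/9) = +1; sign now -1; continue with (1/9)
reached (1/9) = 1, so the symbol is -1

-1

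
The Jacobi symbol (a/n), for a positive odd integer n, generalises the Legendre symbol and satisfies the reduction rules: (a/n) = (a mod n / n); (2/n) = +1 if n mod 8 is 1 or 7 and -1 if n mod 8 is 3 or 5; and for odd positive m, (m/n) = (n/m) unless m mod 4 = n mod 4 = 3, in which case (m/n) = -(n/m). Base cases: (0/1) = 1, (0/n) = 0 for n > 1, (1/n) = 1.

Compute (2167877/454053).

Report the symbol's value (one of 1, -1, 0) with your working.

-1

(2167877/454053) = (351665/454053)   [reduce mod 454053]
reciprocity: (351665/454053) = +1·(454053/351665) since 351665 mod 4 = 1, 454053 mod 4 = 1; sign now +1
(454053/351665) = (102388/351665)   [reduce mod 351665]
102388 = 2^2·25597; (2/351665) = +1 since 351665 mod 8 = 1, so (102388/351665) = (+1)^2·(25597/351665); sign now +1
reciprocity: (25597/351665) = +1·(351665/25597) since 25597 mod 4 = 1, 351665 mod 4 = 1; sign now +1
(351665/25597) = (18904/25597)   [reduce mod 25597]
18904 = 2^3·2363; (2/25597) = -1 since 25597 mod 8 = 5, so (18904/25597) = (-1)^3·(2363/25597); sign now -1
reciprocity: (2363/25597) = +1·(25597/2363) since 2363 mod 4 = 3, 25597 mod 4 = 1; sign now -1
(25597/2363) = (1967/2363)   [reduce mod 2363]
reciprocity: (1967/2363) = -1·(2363/1967) since 1967 mod 4 = 3, 2363 mod 4 = 3; sign now +1
(2363/1967) = (396/1967)   [reduce mod 1967]
396 = 2^2·99; (2/1967) = +1 since 1967 mod 8 = 7, so (396/1967) = (+1)^2·(99/1967); sign now +1
reciprocity: (99/1967) = -1·(1967/99) since 99 mod 4 = 3, 1967 mod 4 = 3; sign now -1
(1967/99) = (86/99)   [reduce mod 99]
86 = 2^1·43; (2/99) = -1 since 99 mod 8 = 3, so (86/99) = (-1)^1·(43/99); sign now +1
reciprocity: (43/99) = -1·(99/43) since 43 mod 4 = 3, 99 mod 4 = 3; sign now -1
(99/43) = (13/43)   [reduce mod 43]
reciprocity: (13/43) = +1·(43/13) since 13 mod 4 = 1, 43 mod 4 = 3; sign now -1
(43/13) = (4/13)   [reduce mod 13]
4 = 2^2·1; (2/13) = -1 since 13 mod 8 = 5, so (4/13) = (-1)^2·(1/13); sign now -1
(1/13) = 1; final value = sign = -1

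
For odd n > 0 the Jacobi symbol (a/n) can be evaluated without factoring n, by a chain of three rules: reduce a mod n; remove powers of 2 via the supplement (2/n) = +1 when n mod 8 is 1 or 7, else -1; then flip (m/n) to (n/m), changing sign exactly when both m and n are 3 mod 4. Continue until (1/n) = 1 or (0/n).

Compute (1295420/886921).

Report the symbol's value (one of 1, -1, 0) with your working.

0

(1295420/886921): 1295420 mod 886921 = 408499, so (1295420/886921) = (408499/886921)
flip (408499/886921) -> (886921/408499): both odd, 408499 mod 4 = 3, 886921 mod 4 = 1, so the flip contributes +1; sign now +1
(886921/408499): 886921 mod 408499 = 69923, so (886921/408499) = (69923/408499)
flip (69923/408499) -> (408499/69923): both odd, 69923 mod 4 = 3, 408499 mod 4 = 3, so the flip contributes -1; sign now -1
(408499/69923): 408499 mod 69923 = 58884, so (408499/69923) = (58884/69923)
factor out 2^2: 58884 = 2^2·14721; with 69923 mod 8 = 3, (2/69923) = -1; sign now -1; continue with (14721/69923)
flip (14721/69923) -> (69923/14721): both odd, 14721 mod 4 = 1, 69923 mod 4 = 3, so the flip contributes +1; sign now -1
(69923/14721): 69923 mod 14721 = 11039, so (69923/14721) = (11039/14721)
flip (11039/14721) -> (14721/11039): both odd, 11039 mod 4 = 3, 14721 mod 4 = 1, so the flip contributes +1; sign now -1
(14721/11039): 14721 mod 11039 = 3682, so (14721/11039) = (3682/11039)
factor out 2^1: 3682 = 2^1·1841; with 11039 mod 8 = 7, (2/11039) = +1; sign now -1; continue with (1841/11039)
flip (1841/11039) -> (11039/1841): both odd, 1841 mod 4 = 1, 11039 mod 4 = 3, so the flip contributes +1; sign now -1
(11039/1841): 11039 mod 1841 = 1834, so (11039/1841) = (1834/1841)
factor out 2^1: 1834 = 2^1·917; with 1841 mod 8 = 1, (2/1841) = +1; sign now -1; continue with (917/1841)
flip (917/1841) -> (1841/917): both odd, 917 mod 4 = 1, 1841 mod 4 = 1, so the flip contributes +1; sign now -1
(1841/917): 1841 mod 917 = 7, so (1841/917) = (7/917)
flip (7/917) -> (917/7): both odd, 7 mod 4 = 3, 917 mod 4 = 1, so the flip contributes +1; sign now -1
(917/7): 917 mod 7 = 0, so (917/7) = (0/7)
reached (0/7); gcd(a, n) > 1, so (0/7) = 0 and the symbol is 0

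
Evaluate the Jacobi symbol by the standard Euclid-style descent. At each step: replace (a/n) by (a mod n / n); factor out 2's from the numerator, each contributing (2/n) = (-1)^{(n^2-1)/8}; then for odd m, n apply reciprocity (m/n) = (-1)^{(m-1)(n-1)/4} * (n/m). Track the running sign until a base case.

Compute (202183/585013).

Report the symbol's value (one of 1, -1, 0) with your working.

flip (202183/585013) -> (585013/202183): both odd, 202183 mod 4 = 3, 585013 mod 4 = 1, so the flip contributes +1; sign now +1
(585013/202183): 585013 mod 202183 = 180647, so (585013/202183) = (180647/202183)
flip (180647/202183) -> (202183/180647): both odd, 180647 mod 4 = 3, 202183 mod 4 = 3, so the flip contributes -1; sign now -1
(202183/180647): 202183 mod 180647 = 21536, so (202183/180647) = (21536/180647)
factor out 2^5: 21536 = 2^5·673; with 180647 mod 8 = 7, (2/180647) = +1; sign now -1; continue with (673/180647)
flip (673/180647) -> (180647/673): both odd, 673 mod 4 = 1, 180647 mod 4 = 3, so the flip contributes +1; sign now -1
(180647/673): 180647 mod 673 = 283, so (180647/673) = (283/673)
flip (283/673) -> (673/283): both odd, 283 mod 4 = 3, 673 mod 4 = 1, so the flip contributes +1; sign now -1
(673/283): 673 mod 283 = 107, so (673/283) = (107/283)
flip (107/283) -> (283/107): both odd, 107 mod 4 = 3, 283 mod 4 = 3, so the flip contributes -1; sign now +1
(283/107): 283 mod 107 = 69, so (283/107) = (69/107)
flip (69/107) -> (107/69): both odd, 69 mod 4 = 1, 107 mod 4 = 3, so the flip contributes +1; sign now +1
(107/69): 107 mod 69 = 38, so (107/69) = (38/69)
factor out 2^1: 38 = 2^1·19; with 69 mod 8 = 5, (2/69) = -1; sign now -1; continue with (19/69)
flip (19/69) -> (69/19): both odd, 19 mod 4 = 3, 69 mod 4 = 1, so the flip contributes +1; sign now -1
(69/19): 69 mod 19 = 12, so (69/19) = (12/19)
factor out 2^2: 12 = 2^2·3; with 19 mod 8 = 3, (2/19) = -1; sign now -1; continue with (3/19)
flip (3/19) -> (19/3): both odd, 3 mod 4 = 3, 19 mod 4 = 3, so the flip contributes -1; sign now +1
(19/3): 19 mod 3 = 1, so (19/3) = (1/3)
reached (1/3) = 1, so the symbol is +1

1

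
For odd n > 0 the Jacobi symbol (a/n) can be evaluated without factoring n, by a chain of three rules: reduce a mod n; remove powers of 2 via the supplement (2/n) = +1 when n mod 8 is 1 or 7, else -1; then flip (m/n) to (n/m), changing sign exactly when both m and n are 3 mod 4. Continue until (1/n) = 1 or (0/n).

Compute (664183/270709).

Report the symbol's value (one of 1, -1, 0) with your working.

1

(664183/270709) = (122765/270709)   [reduce mod 270709]
reciprocity: (122765/270709) = +1·(270709/122765) since 122765 mod 4 = 1, 270709 mod 4 = 1; sign now +1
(270709/122765) = (25179/122765)   [reduce mod 122765]
reciprocity: (25179/122765) = +1·(122765/25179) since 25179 mod 4 = 3, 122765 mod 4 = 1; sign now +1
(122765/25179) = (22049/25179)   [reduce mod 25179]
reciprocity: (22049/25179) = +1·(25179/22049) since 22049 mod 4 = 1, 25179 mod 4 = 3; sign now +1
(25179/22049) = (3130/22049)   [reduce mod 22049]
3130 = 2^1·1565; (2/22049) = +1 since 22049 mod 8 = 1, so (3130/22049) = (+1)^1·(1565/22049); sign now +1
reciprocity: (1565/22049) = +1·(22049/1565) since 1565 mod 4 = 1, 22049 mod 4 = 1; sign now +1
(22049/1565) = (139/1565)   [reduce mod 1565]
reciprocity: (139/1565) = +1·(1565/139) since 139 mod 4 = 3, 1565 mod 4 = 1; sign now +1
(1565/139) = (36/139)   [reduce mod 139]
36 = 2^2·9; (2/139) = -1 since 139 mod 8 = 3, so (36/139) = (-1)^2·(9/139); sign now +1
reciprocity: (9/139) = +1·(139/9) since 9 mod 4 = 1, 139 mod 4 = 3; sign now +1
(139/9) = (4/9)   [reduce mod 9]
4 = 2^2·1; (2/9) = +1 since 9 mod 8 = 1, so (4/9) = (+1)^2·(1/9); sign now +1
(1/9) = 1; final value = sign = +1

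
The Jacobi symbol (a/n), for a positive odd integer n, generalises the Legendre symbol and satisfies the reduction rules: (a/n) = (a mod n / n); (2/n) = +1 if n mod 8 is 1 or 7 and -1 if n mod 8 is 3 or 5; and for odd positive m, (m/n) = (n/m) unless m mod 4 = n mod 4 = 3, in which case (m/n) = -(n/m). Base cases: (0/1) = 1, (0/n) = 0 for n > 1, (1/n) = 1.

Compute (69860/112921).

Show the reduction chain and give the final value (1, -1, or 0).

-1

factor out 2^2: 69860 = 2^2·17465; with 112921 mod 8 = 1, (2/112921) = +1; sign now +1; continue with (17465/112921)
flip (17465/112921) -> (112921/17465): both odd, 17465 mod 4 = 1, 112921 mod 4 = 1, so the flip contributes +1; sign now +1
(112921/17465): 112921 mod 17465 = 8131, so (112921/17465) = (8131/17465)
flip (8131/17465) -> (17465/8131): both odd, 8131 mod 4 = 3, 17465 mod 4 = 1, so the flip contributes +1; sign now +1
(17465/8131): 17465 mod 8131 = 1203, so (17465/8131) = (1203/8131)
flip (1203/8131) -> (8131/1203): both odd, 1203 mod 4 = 3, 8131 mod 4 = 3, so the flip contributes -1; sign now -1
(8131/1203): 8131 mod 1203 = 913, so (8131/1203) = (913/1203)
flip (913/1203) -> (1203/913): both odd, 913 mod 4 = 1, 1203 mod 4 = 3, so the flip contributes +1; sign now -1
(1203/913): 1203 mod 913 = 290, so (1203/913) = (290/913)
factor out 2^1: 290 = 2^1·145; with 913 mod 8 = 1, (2/913) = +1; sign now -1; continue with (145/913)
flip (145/913) -> (913/145): both odd, 145 mod 4 = 1, 913 mod 4 = 1, so the flip contributes +1; sign now -1
(913/145): 913 mod 145 = 43, so (913/145) = (43/145)
flip (43/145) -> (145/43): both odd, 43 mod 4 = 3, 145 mod 4 = 1, so the flip contributes +1; sign now -1
(145/43): 145 mod 43 = 16, so (145/43) = (16/43)
factor out 2^4: 16 = 2^4·1; with 43 mod 8 = 3, (2/43) = -1; sign now -1; continue with (1/43)
reached (1/43) = 1, so the symbol is -1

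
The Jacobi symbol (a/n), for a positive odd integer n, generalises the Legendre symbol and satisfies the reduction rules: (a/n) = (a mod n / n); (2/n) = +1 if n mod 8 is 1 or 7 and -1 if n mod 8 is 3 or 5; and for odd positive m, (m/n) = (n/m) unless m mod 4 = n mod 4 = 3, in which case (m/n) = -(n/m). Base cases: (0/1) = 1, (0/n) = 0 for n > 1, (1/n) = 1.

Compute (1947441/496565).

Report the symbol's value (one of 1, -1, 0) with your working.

1

(1947441/496565): 1947441 mod 496565 = 457746, so (1947441/496565) = (457746/496565)
factor out 2^1: 457746 = 2^1·228873; with 496565 mod 8 = 5, (2/496565) = -1; sign now -1; continue with (228873/496565)
flip (228873/496565) -> (496565/228873): both odd, 228873 mod 4 = 1, 496565 mod 4 = 1, so the flip contributes +1; sign now -1
(496565/228873): 496565 mod 228873 = 38819, so (496565/228873) = (38819/228873)
flip (38819/228873) -> (228873/38819): both odd, 38819 mod 4 = 3, 228873 mod 4 = 1, so the flip contributes +1; sign now -1
(228873/38819): 228873 mod 38819 = 34778, so (228873/38819) = (34778/38819)
factor out 2^1: 34778 = 2^1·17389; with 38819 mod 8 = 3, (2/38819) = -1; sign now +1; continue with (17389/38819)
flip (17389/38819) -> (38819/17389): both odd, 17389 mod 4 = 1, 38819 mod 4 = 3, so the flip contributes +1; sign now +1
(38819/17389): 38819 mod 17389 = 4041, so (38819/17389) = (4041/17389)
flip (4041/17389) -> (17389/4041): both odd, 4041 mod 4 = 1, 17389 mod 4 = 1, so the flip contributes +1; sign now +1
(17389/4041): 17389 mod 4041 = 1225, so (17389/4041) = (1225/4041)
flip (1225/4041) -> (4041/1225): both odd, 1225 mod 4 = 1, 4041 mod 4 = 1, so the flip contributes +1; sign now +1
(4041/1225): 4041 mod 1225 = 366, so (4041/1225) = (366/1225)
factor out 2^1: 366 = 2^1·183; with 1225 mod 8 = 1, (2/1225) = +1; sign now +1; continue with (183/1225)
flip (183/1225) -> (1225/183): both odd, 183 mod 4 = 3, 1225 mod 4 = 1, so the flip contributes +1; sign now +1
(1225/183): 1225 mod 183 = 127, so (1225/183) = (127/183)
flip (127/183) -> (183/127): both odd, 127 mod 4 = 3, 183 mod 4 = 3, so the flip contributes -1; sign now -1
(183/127): 183 mod 127 = 56, so (183/127) = (56/127)
factor out 2^3: 56 = 2^3·7; with 127 mod 8 = 7, (2/127) = +1; sign now -1; continue with (7/127)
flip (7/127) -> (127/7): both odd, 7 mod 4 = 3, 127 mod 4 = 3, so the flip contributes -1; sign now +1
(127/7): 127 mod 7 = 1, so (127/7) = (1/7)
reached (1/7) = 1, so the symbol is +1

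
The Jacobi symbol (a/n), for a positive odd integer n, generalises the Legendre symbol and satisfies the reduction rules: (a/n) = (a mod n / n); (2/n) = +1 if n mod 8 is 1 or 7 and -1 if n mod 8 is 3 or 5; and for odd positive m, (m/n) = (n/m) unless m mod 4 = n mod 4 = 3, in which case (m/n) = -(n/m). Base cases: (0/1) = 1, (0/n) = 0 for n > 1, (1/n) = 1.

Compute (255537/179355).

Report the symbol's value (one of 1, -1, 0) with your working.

0

(255537/179355) = (76182/179355)   [reduce mod 179355]
76182 = 2^1·38091; (2/179355) = -1 since 179355 mod 8 = 3, so (76182/179355) = (-1)^1·(38091/179355); sign now -1
reciprocity: (38091/179355) = -1·(179355/38091) since 38091 mod 4 = 3, 179355 mod 4 = 3; sign now +1
(179355/38091) = (26991/38091)   [reduce mod 38091]
reciprocity: (26991/38091) = -1·(38091/26991) since 26991 mod 4 = 3, 38091 mod 4 = 3; sign now -1
(38091/26991) = (11100/26991)   [reduce mod 26991]
11100 = 2^2·2775; (2/26991) = +1 since 26991 mod 8 = 7, so (11100/26991) = (+1)^2·(2775/26991); sign now -1
reciprocity: (2775/26991) = -1·(26991/2775) since 2775 mod 4 = 3, 26991 mod 4 = 3; sign now +1
(26991/2775) = (2016/2775)   [reduce mod 2775]
2016 = 2^5·63; (2/2775) = +1 since 2775 mod 8 = 7, so (2016/2775) = (+1)^5·(63/2775); sign now +1
reciprocity: (63/2775) = -1·(2775/63) since 63 mod 4 = 3, 2775 mod 4 = 3; sign now -1
(2775/63) = (3/63)   [reduce mod 63]
reciprocity: (3/63) = -1·(63/3) since 3 mod 4 = 3, 63 mod 4 = 3; sign now +1
(63/3) = (0/3)   [reduce mod 3]
(0/3) = 0   [gcd(a, n) > 1]; final value = 0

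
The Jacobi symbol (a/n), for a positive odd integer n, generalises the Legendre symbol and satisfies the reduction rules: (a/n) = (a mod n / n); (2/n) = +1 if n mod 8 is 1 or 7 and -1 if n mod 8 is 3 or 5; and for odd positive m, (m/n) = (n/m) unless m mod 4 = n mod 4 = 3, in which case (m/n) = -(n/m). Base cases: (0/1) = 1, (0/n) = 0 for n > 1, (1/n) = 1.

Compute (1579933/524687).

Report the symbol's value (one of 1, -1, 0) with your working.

(1579933/524687) = (5872/524687)   [reduce mod 524687]
5872 = 2^4·367; (2/524687) = +1 since 524687 mod 8 = 7, so (5872/524687) = (+1)^4·(367/524687); sign now +1
reciprocity: (367/524687) = -1·(524687/367) since 367 mod 4 = 3, 524687 mod 4 = 3; sign now -1
(524687/367) = (244/367)   [reduce mod 367]
244 = 2^2·61; (2/367) = +1 since 367 mod 8 = 7, so (244/367) = (+1)^2·(61/367); sign now -1
reciprocity: (61/367) = +1·(367/61) since 61 mod 4 = 1, 367 mod 4 = 3; sign now -1
(367/61) = (1/61)   [reduce mod 61]
(1/61) = 1; final value = sign = -1

-1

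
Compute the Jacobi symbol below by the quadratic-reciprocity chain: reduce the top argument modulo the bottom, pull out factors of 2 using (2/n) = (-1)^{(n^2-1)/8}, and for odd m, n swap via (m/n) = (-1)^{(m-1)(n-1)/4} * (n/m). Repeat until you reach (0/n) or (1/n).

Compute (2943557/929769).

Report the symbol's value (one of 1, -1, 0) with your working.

1

(2943557/929769): 2943557 mod 929769 = 154250, so (2943557/929769) = (154250/929769)
factor out 2^1: 154250 = 2^1·77125; with 929769 mod 8 = 1, (2/929769) = +1; sign now +1; continue with (77125/929769)
flip (77125/929769) -> (929769/77125): both odd, 77125 mod 4 = 1, 929769 mod 4 = 1, so the flip contributes +1; sign now +1
(929769/77125): 929769 mod 77125 = 4269, so (929769/77125) = (4269/77125)
flip (4269/77125) -> (77125/4269): both odd, 4269 mod 4 = 1, 77125 mod 4 = 1, so the flip contributes +1; sign now +1
(77125/4269): 77125 mod 4269 = 283, so (77125/4269) = (283/4269)
flip (283/4269) -> (4269/283): both odd, 283 mod 4 = 3, 4269 mod 4 = 1, so the flip contributes +1; sign now +1
(4269/283): 4269 mod 283 = 24, so (4269/283) = (24/283)
factor out 2^3: 24 = 2^3·3; with 283 mod 8 = 3, (2/283) = -1; sign now -1; continue with (3/283)
flip (3/283) -> (283/3): both odd, 3 mod 4 = 3, 283 mod 4 = 3, so the flip contributes -1; sign now +1
(283/3): 283 mod 3 = 1, so (283/3) = (1/3)
reached (1/3) = 1, so the symbol is +1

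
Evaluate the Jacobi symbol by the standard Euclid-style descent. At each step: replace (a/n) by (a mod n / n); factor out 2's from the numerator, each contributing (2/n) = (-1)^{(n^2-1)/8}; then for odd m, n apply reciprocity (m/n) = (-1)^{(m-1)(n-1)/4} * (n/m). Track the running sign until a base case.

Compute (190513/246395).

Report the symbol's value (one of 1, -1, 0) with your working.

flip (190513/246395) -> (246395/190513): both odd, 190513 mod 4 = 1, 246395 mod 4 = 3, so the flip contributes +1; sign now +1
(246395/190513): 246395 mod 190513 = 55882, so (246395/190513) = (55882/190513)
factor out 2^1: 55882 = 2^1·27941; with 190513 mod 8 = 1, (2/190513) = +1; sign now +1; continue with (27941/190513)
flip (27941/190513) -> (190513/27941): both odd, 27941 mod 4 = 1, 190513 mod 4 = 1, so the flip contributes +1; sign now +1
(190513/27941): 190513 mod 27941 = 22867, so (190513/27941) = (22867/27941)
flip (22867/27941) -> (27941/22867): both odd, 22867 mod 4 = 3, 27941 mod 4 = 1, so the flip contributes +1; sign now +1
(27941/22867): 27941 mod 22867 = 5074, so (27941/22867) = (5074/22867)
factor out 2^1: 5074 = 2^1·2537; with 22867 mod 8 = 3, (2/22867) = -1; sign now -1; continue with (2537/22867)
flip (2537/22867) -> (22867/2537): both odd, 2537 mod 4 = 1, 22867 mod 4 = 3, so the flip contributes +1; sign now -1
(22867/2537): 22867 mod 2537 = 34, so (22867/2537) = (34/2537)
factor out 2^1: 34 = 2^1·17; with 2537 mod 8 = 1, (2/2537) = +1; sign now -1; continue with (17/2537)
flip (17/2537) -> (2537/17): both odd, 17 mod 4 = 1, 2537 mod 4 = 1, so the flip contributes +1; sign now -1
(2537/17): 2537 mod 17 = 4, so (2537/17) = (4/17)
factor out 2^2: 4 = 2^2·1; with 17 mod 8 = 1, (2/17) = +1; sign now -1; continue with (1/17)
reached (1/17) = 1, so the symbol is -1

-1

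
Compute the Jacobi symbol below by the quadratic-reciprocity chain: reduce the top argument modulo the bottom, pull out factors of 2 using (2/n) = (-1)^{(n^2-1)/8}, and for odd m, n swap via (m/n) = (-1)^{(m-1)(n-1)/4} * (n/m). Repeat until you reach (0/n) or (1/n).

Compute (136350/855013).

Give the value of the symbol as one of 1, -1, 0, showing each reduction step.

136350 = 2^1·68175; (2/855013) = -1 since 855013 mod 8 = 5, so (136350/855013) = (-1)^1·(68175/855013); sign now -1
reciprocity: (68175/855013) = +1·(855013/68175) since 68175 mod 4 = 3, 855013 mod 4 = 1; sign now -1
(855013/68175) = (36913/68175)   [reduce mod 68175]
reciprocity: (36913/68175) = +1·(68175/36913) since 36913 mod 4 = 1, 68175 mod 4 = 3; sign now -1
(68175/36913) = (31262/36913)   [reduce mod 36913]
31262 = 2^1·15631; (2/36913) = +1 since 36913 mod 8 = 1, so (31262/36913) = (+1)^1·(15631/36913); sign now -1
reciprocity: (15631/36913) = +1·(36913/15631) since 15631 mod 4 = 3, 36913 mod 4 = 1; sign now -1
(36913/15631) = (5651/15631)   [reduce mod 15631]
reciprocity: (5651/15631) = -1·(15631/5651) since 5651 mod 4 = 3, 15631 mod 4 = 3; sign now +1
(15631/5651) = (4329/5651)   [reduce mod 5651]
reciprocity: (4329/5651) = +1·(5651/4329) since 4329 mod 4 = 1, 5651 mod 4 = 3; sign now +1
(5651/4329) = (1322/4329)   [reduce mod 4329]
1322 = 2^1·661; (2/4329) = +1 since 4329 mod 8 = 1, so (1322/4329) = (+1)^1·(661/4329); sign now +1
reciprocity: (661/4329) = +1·(4329/661) since 661 mod 4 = 1, 4329 mod 4 = 1; sign now +1
(4329/661) = (363/661)   [reduce mod 661]
reciprocity: (363/661) = +1·(661/363) since 363 mod 4 = 3, 661 mod 4 = 1; sign now +1
(661/363) = (298/363)   [reduce mod 363]
298 = 2^1·149; (2/363) = -1 since 363 mod 8 = 3, so (298/363) = (-1)^1·(149/363); sign now -1
reciprocity: (149/363) = +1·(363/149) since 149 mod 4 = 1, 363 mod 4 = 3; sign now -1
(363/149) = (65/149)   [reduce mod 149]
reciprocity: (65/149) = +1·(149/65) since 65 mod 4 = 1, 149 mod 4 = 1; sign now -1
(149/65) = (19/65)   [reduce mod 65]
reciprocity: (19/65) = +1·(65/19) since 19 mod 4 = 3, 65 mod 4 = 1; sign now -1
(65/19) = (8/19)   [reduce mod 19]
8 = 2^3·1; (2/19) = -1 since 19 mod 8 = 3, so (8/19) = (-1)^3·(1/19); sign now +1
(1/19) = 1; final value = sign = +1

1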